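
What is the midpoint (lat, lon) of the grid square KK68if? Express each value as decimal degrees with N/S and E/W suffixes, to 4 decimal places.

Field K=10, K=10: +10·20° lon, +10·10° lat → SW at lon 20°, lat 10°.
Square 6, 8: +6·2° lon, +8·1° lat → SW at lon 32°, lat 18°.
Subsquare i=8, f=5: +8·0.0833333° lon, +5·0.0416667° lat → SW at lon 32.6667°, lat 18.2083°.
Cell spans 0.0833333° lon × 0.0416667° lat. Centre is SW corner plus half of each.
latitude 18.2292° N, longitude 32.7083° E.

18.2292° N, 32.7083° E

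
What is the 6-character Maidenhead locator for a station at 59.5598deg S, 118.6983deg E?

Offset from 180°W / 90°S: lon 298.6983°, lat 30.4402°.
Field: lon ⌊298.6983/20⌋ = 14 → O; lat ⌊30.4402/10⌋ = 3 → D.
Square: lon ⌊18.6983/2⌋ = 9; lat ⌊0.4402/1⌋ = 0.
Subsquare: lon ⌊0.6983/0.0833333⌋ = 8 → i; lat ⌊0.4402/0.0416667⌋ = 10 → k.

OD90ik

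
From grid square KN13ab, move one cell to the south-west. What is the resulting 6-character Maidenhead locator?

KN03xa

Longitude subsquare a = 0; −1 → -1, wraps to 23 = x, carry into square.
Longitude square 1; −1 → 0.
Latitude subsquare b = 1; −1 → 0 = a.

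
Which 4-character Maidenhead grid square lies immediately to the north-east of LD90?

MD01

Longitude square 9; +1 → 10, wraps to 0, carry into field.
Longitude field L = 11; +1 → 12 = M.
Latitude square 0; +1 → 1.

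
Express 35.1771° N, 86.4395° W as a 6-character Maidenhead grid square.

Add 180° to longitude and 90° to latitude: 93.5605, 125.1771.
Field: lon ⌊93.5605/20⌋ = 4 → E; lat ⌊125.1771/10⌋ = 12 → M.
Square: lon ⌊13.5605/2⌋ = 6; lat ⌊5.1771/1⌋ = 5.
Subsquare: lon ⌊1.5605/0.0833333⌋ = 18 → s; lat ⌊0.1771/0.0416667⌋ = 4 → e.

EM65se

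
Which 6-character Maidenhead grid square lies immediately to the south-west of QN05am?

PN95xl

Longitude subsquare a = 0; −1 → -1, wraps to 23 = x, carry into square.
Longitude square 0; −1 → -1, wraps to 9, carry into field.
Longitude field Q = 16; −1 → 15 = P.
Latitude subsquare m = 12; −1 → 11 = l.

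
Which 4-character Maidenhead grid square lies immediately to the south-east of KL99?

LL08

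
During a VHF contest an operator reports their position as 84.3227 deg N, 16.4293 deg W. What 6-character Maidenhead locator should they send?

Shift to the Maidenhead origin (180°W, 90°S): lon 163.5707, lat 174.3227.
Field: 163.5707/20 → 8 → I, 174.3227/10 → 17 → R; chars IR.
Square: 3.5707/2 → 1, 4.3227/1 → 4; chars 14.
Subsquare: 1.5707/0.0833333 → 18 → s, 0.3227/0.0416667 → 7 → h; chars sh.

IR14sh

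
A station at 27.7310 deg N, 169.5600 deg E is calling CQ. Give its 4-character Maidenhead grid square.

RL47

Shift to the Maidenhead origin (180°W, 90°S): lon 349.56, lat 117.73.
Field: lon ⌊349.56/20⌋ = 17 → R; lat ⌊117.73/10⌋ = 11 → L.
Square: lon ⌊9.56/2⌋ = 4; lat ⌊7.73/1⌋ = 7.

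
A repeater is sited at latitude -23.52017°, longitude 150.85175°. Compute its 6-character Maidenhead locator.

QG56kl

Offset from 180°W / 90°S: lon 330.8518°, lat 66.4798°.
Field (20°×10°, letters A–R): 330.8518/20 → 16 → Q, 66.4798/10 → 6 → G; chars QG.
Square (2°×1°, digits 0–9): 10.8518/2 → 5, 6.4798/1 → 6; chars 56.
Subsquare (5′×2.5′, letters a–x): 0.8518/0.0833333 → 10 → k, 0.4798/0.0416667 → 11 → l; chars kl.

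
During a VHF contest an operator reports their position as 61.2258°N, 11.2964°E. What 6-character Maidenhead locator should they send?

Shift to the Maidenhead origin (180°W, 90°S): lon 191.2964, lat 151.2258.
Field (20°×10°, letters A–R): 191.2964/20 → 9 → J, 151.2258/10 → 15 → P; chars JP.
Square (2°×1°, digits 0–9): 11.2964/2 → 5, 1.2258/1 → 1; chars 51.
Subsquare (5′×2.5′, letters a–x): 1.2964/0.0833333 → 15 → p, 0.2258/0.0416667 → 5 → f; chars pf.

JP51pf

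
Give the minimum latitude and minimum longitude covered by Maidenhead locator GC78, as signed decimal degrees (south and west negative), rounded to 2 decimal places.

-62.00, -46.00

Field G=6, C=2: +6·20° lon, +2·10° lat → SW at lon -60°, lat -70°.
Square 7, 8: +7·2° lon, +8·1° lat → SW at lon -46°, lat -62°.
latitude -62.00, longitude -46.00.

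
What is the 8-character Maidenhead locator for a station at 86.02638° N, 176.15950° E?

Add 180° to longitude and 90° to latitude: 356.15950, 176.02638.
Field (20°×10°, letters A–R): lon ⌊356.15950/20⌋ = 17 → R; lat ⌊176.02638/10⌋ = 17 → R.
Square (2°×1°, digits 0–9): lon ⌊16.15950/2⌋ = 8; lat ⌊6.02638/1⌋ = 6.
Subsquare (5′×2.5′, letters a–x): lon ⌊0.15950/0.0833333⌋ = 1 → b; lat ⌊0.02638/0.0416667⌋ = 0 → a.
Extended square (30″×15″, digits 0–9): lon ⌊0.07617/0.00833333⌋ = 9; lat ⌊0.02638/0.00416667⌋ = 6.

RR86ba96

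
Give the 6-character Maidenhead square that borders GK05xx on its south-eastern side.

Longitude subsquare x = 23; +1 → 24, wraps to 0 = a, carry into square.
Longitude square 0; +1 → 1.
Latitude subsquare x = 23; −1 → 22 = w.

GK15aw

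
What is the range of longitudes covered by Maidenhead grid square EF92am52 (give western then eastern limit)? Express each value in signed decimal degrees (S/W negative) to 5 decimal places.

Field E=4, F=5: +4·20° lon, +5·10° lat → SW at lon -100°, lat -40°.
Square 9, 2: +9·2° lon, +2·1° lat → SW at lon -82°, lat -38°.
Subsquare a=0, m=12: +0·0.0833333° lon, +12·0.0416667° lat → SW at lon -82°, lat -37.5°.
Extended square 5, 2: +5·0.00833333° lon, +2·0.00416667° lat → SW at lon -81.9583°, lat -37.4917°.
Cell spans 0.00833333° lon × 0.00416667° lat.
west -81.95833, east -81.95000.

-81.95833, -81.95000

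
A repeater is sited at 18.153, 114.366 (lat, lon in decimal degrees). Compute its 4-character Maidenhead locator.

OK78

Add 180° to longitude and 90° to latitude: 294.37, 108.15.
Field (20°×10°, letters A–R): lon ⌊294.37/20⌋ = 14 → O; lat ⌊108.15/10⌋ = 10 → K.
Square (2°×1°, digits 0–9): lon ⌊14.37/2⌋ = 7; lat ⌊8.15/1⌋ = 8.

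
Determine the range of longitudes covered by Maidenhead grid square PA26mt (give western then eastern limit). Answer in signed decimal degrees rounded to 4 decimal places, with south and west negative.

125.0000, 125.0833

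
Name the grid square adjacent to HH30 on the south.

HG39

Latitude square 0; −1 → -1, wraps to 9, carry into field.
Latitude field H = 7; −1 → 6 = G.
The longitude characters are unchanged.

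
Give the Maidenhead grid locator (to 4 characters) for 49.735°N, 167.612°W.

Offset from 180°W / 90°S: lon 12.39°, lat 139.74°.
Field: 12.39/20 → 0 → A, 139.74/10 → 13 → N; chars AN.
Square: 12.39/2 → 6, 9.74/1 → 9; chars 69.

AN69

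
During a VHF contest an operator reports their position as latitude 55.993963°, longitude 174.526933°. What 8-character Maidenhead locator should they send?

RO75gx38

Add 180° to longitude and 90° to latitude: 354.52693, 145.99396.
Field: lon ⌊354.52693/20⌋ = 17 → R; lat ⌊145.99396/10⌋ = 14 → O.
Square: lon ⌊14.52693/2⌋ = 7; lat ⌊5.99396/1⌋ = 5.
Subsquare: lon ⌊0.52693/0.0833333⌋ = 6 → g; lat ⌊0.99396/0.0416667⌋ = 23 → x.
Extended square: lon ⌊0.02693/0.00833333⌋ = 3; lat ⌊0.03563/0.00416667⌋ = 8.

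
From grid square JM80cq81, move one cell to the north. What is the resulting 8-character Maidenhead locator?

Latitude extended square 1; +1 → 2.
The longitude characters are unchanged.

JM80cq82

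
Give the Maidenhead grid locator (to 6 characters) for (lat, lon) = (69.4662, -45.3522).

GP79hl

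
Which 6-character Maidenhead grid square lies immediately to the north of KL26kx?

Latitude subsquare x = 23; +1 → 24, wraps to 0 = a, carry into square.
Latitude square 6; +1 → 7.
The longitude characters are unchanged.

KL27ka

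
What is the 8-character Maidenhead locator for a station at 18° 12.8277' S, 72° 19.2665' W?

FH31us18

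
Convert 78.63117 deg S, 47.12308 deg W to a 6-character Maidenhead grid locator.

Offset from 180°W / 90°S: lon 132.8769°, lat 11.3688°.
Field (20°×10°, letters A–R): 132.8769/20 → 6 → G, 11.3688/10 → 1 → B; chars GB.
Square (2°×1°, digits 0–9): 12.8769/2 → 6, 1.3688/1 → 1; chars 61.
Subsquare (5′×2.5′, letters a–x): 0.8769/0.0833333 → 10 → k, 0.3688/0.0416667 → 8 → i; chars ki.

GB61ki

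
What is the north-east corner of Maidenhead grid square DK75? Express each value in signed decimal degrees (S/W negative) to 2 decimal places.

Field D=3, K=10: +3·20° lon, +10·10° lat → SW at lon -120°, lat 10°.
Square 7, 5: +7·2° lon, +5·1° lat → SW at lon -106°, lat 15°.
Cell spans 2° lon × 1° lat. NE corner is SW corner plus one full cell.
latitude 16.00, longitude -104.00.

16.00, -104.00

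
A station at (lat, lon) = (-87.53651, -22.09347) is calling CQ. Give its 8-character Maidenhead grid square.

HA82wl81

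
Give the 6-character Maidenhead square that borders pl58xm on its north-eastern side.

PL68an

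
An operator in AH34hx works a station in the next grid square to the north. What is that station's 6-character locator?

Latitude subsquare x = 23; +1 → 24, wraps to 0 = a, carry into square.
Latitude square 4; +1 → 5.
The longitude characters are unchanged.

AH35ha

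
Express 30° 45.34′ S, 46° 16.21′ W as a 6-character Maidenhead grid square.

Shift to the Maidenhead origin (180°W, 90°S): lon 133.7298, lat 59.2443.
Field: lon ⌊133.7298/20⌋ = 6 → G; lat ⌊59.2443/10⌋ = 5 → F.
Square: lon ⌊13.7298/2⌋ = 6; lat ⌊9.2443/1⌋ = 9.
Subsquare: lon ⌊1.7298/0.0833333⌋ = 20 → u; lat ⌊0.2443/0.0416667⌋ = 5 → f.

GF69uf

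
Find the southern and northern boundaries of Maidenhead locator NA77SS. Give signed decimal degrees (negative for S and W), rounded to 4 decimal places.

Field N=13, A=0: +13·20° lon, +0·10° lat → SW at lon 80°, lat -90°.
Square 7, 7: +7·2° lon, +7·1° lat → SW at lon 94°, lat -83°.
Subsquare s=18, s=18: +18·0.0833333° lon, +18·0.0416667° lat → SW at lon 95.5°, lat -82.25°.
Cell spans 0.0833333° lon × 0.0416667° lat.
south -82.2500, north -82.2083.

-82.2500, -82.2083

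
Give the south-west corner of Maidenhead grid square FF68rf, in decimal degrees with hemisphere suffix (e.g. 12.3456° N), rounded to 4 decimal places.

Field F=5, F=5: +5·20° lon, +5·10° lat → SW at lon -80°, lat -40°.
Square 6, 8: +6·2° lon, +8·1° lat → SW at lon -68°, lat -32°.
Subsquare r=17, f=5: +17·0.0833333° lon, +5·0.0416667° lat → SW at lon -66.5833°, lat -31.7917°.
latitude 31.7917° S, longitude 66.5833° W.

31.7917° S, 66.5833° W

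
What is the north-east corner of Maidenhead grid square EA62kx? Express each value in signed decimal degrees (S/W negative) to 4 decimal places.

-87.0000, -87.0833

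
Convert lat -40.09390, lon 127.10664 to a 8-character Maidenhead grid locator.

PE39nv27

Offset from 180°W / 90°S: lon 307.10664°, lat 49.90610°.
Field: lon ⌊307.10664/20⌋ = 15 → P; lat ⌊49.90610/10⌋ = 4 → E.
Square: lon ⌊7.10664/2⌋ = 3; lat ⌊9.90610/1⌋ = 9.
Subsquare: lon ⌊1.10664/0.0833333⌋ = 13 → n; lat ⌊0.90610/0.0416667⌋ = 21 → v.
Extended square: lon ⌊0.02331/0.00833333⌋ = 2; lat ⌊0.03110/0.00416667⌋ = 7.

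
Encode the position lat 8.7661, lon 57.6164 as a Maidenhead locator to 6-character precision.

LJ88ts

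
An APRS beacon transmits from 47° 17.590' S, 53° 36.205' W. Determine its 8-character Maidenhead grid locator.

GE32eq79

Offset from 180°W / 90°S: lon 126.39658°, lat 42.70683°.
Field: lon ⌊126.39658/20⌋ = 6 → G; lat ⌊42.70683/10⌋ = 4 → E.
Square: lon ⌊6.39658/2⌋ = 3; lat ⌊2.70683/1⌋ = 2.
Subsquare: lon ⌊0.39658/0.0833333⌋ = 4 → e; lat ⌊0.70683/0.0416667⌋ = 16 → q.
Extended square: lon ⌊0.06325/0.00833333⌋ = 7; lat ⌊0.04017/0.00416667⌋ = 9.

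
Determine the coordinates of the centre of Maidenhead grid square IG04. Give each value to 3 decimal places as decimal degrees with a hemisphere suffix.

25.500° S, 19.000° W

Field I=8, G=6: +8·20° lon, +6·10° lat → SW at lon -20°, lat -30°.
Square 0, 4: +0·2° lon, +4·1° lat → SW at lon -20°, lat -26°.
Cell spans 2° lon × 1° lat. Centre is SW corner plus half of each.
latitude 25.500° S, longitude 19.000° W.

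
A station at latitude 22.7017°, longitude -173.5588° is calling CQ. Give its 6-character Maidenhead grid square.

AL32fq

Offset from 180°W / 90°S: lon 6.4412°, lat 112.7017°.
Field: lon ⌊6.4412/20⌋ = 0 → A; lat ⌊112.7017/10⌋ = 11 → L.
Square: lon ⌊6.4412/2⌋ = 3; lat ⌊2.7017/1⌋ = 2.
Subsquare: lon ⌊0.4412/0.0833333⌋ = 5 → f; lat ⌊0.7017/0.0416667⌋ = 16 → q.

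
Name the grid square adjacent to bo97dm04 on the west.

BO97cm94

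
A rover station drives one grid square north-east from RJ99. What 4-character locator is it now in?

Longitude square 9; +1 → 10, wraps to 0, carry into field.
Longitude field R = 17; +1 → 18, wraps to 0 = A, wrapping around the antimeridian.
Latitude square 9; +1 → 10, wraps to 0, carry into field.
Latitude field J = 9; +1 → 10 = K.

AK00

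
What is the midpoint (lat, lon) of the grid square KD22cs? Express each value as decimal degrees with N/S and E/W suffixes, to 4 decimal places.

57.2292° S, 24.2083° E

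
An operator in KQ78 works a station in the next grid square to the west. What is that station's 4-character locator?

KQ68

Longitude square 7; −1 → 6.
The latitude characters are unchanged.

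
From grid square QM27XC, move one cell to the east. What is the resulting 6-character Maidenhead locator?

QM37ac

Longitude subsquare x = 23; +1 → 24, wraps to 0 = a, carry into square.
Longitude square 2; +1 → 3.
The latitude characters are unchanged.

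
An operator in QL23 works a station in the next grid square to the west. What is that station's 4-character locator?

QL13

Longitude square 2; −1 → 1.
The latitude characters are unchanged.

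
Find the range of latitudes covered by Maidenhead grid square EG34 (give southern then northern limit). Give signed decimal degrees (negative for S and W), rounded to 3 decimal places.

-26.000, -25.000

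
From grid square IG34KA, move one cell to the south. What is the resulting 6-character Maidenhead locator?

IG33kx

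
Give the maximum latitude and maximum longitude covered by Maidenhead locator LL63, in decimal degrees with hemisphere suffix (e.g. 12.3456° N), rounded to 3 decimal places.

24.000° N, 54.000° E

Field L=11, L=11: +11·20° lon, +11·10° lat → SW at lon 40°, lat 20°.
Square 6, 3: +6·2° lon, +3·1° lat → SW at lon 52°, lat 23°.
Cell spans 2° lon × 1° lat. NE corner is SW corner plus one full cell.
latitude 24.000° N, longitude 54.000° E.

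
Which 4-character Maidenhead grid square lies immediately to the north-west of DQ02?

Longitude square 0; −1 → -1, wraps to 9, carry into field.
Longitude field D = 3; −1 → 2 = C.
Latitude square 2; +1 → 3.

CQ93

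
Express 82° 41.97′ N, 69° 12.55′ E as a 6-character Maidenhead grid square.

MR42oq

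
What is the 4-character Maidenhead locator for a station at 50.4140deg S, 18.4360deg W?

ID09

Add 180° to longitude and 90° to latitude: 161.56, 39.59.
Field (20°×10°, letters A–R): 161.56/20 → 8 → I, 39.59/10 → 3 → D; chars ID.
Square (2°×1°, digits 0–9): 1.56/2 → 0, 9.59/1 → 9; chars 09.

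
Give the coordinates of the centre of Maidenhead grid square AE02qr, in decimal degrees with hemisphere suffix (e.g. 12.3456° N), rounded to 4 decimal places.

47.2708° S, 178.6250° W

Field A=0, E=4: +0·20° lon, +4·10° lat → SW at lon -180°, lat -50°.
Square 0, 2: +0·2° lon, +2·1° lat → SW at lon -180°, lat -48°.
Subsquare q=16, r=17: +16·0.0833333° lon, +17·0.0416667° lat → SW at lon -178.667°, lat -47.2917°.
Cell spans 0.0833333° lon × 0.0416667° lat. Centre is SW corner plus half of each.
latitude 47.2708° S, longitude 178.6250° W.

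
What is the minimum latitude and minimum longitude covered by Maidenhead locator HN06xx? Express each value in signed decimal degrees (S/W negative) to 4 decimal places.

Field H=7, N=13: +7·20° lon, +13·10° lat → SW at lon -40°, lat 40°.
Square 0, 6: +0·2° lon, +6·1° lat → SW at lon -40°, lat 46°.
Subsquare x=23, x=23: +23·0.0833333° lon, +23·0.0416667° lat → SW at lon -38.0833°, lat 46.9583°.
latitude 46.9583, longitude -38.0833.

46.9583, -38.0833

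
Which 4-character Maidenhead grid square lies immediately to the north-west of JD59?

Longitude square 5; −1 → 4.
Latitude square 9; +1 → 10, wraps to 0, carry into field.
Latitude field D = 3; +1 → 4 = E.

JE40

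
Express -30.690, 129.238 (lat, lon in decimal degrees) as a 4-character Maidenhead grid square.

PF49

Offset from 180°W / 90°S: lon 309.24°, lat 59.31°.
Field (20°×10°, letters A–R): 309.24/20 → 15 → P, 59.31/10 → 5 → F; chars PF.
Square (2°×1°, digits 0–9): 9.24/2 → 4, 9.31/1 → 9; chars 49.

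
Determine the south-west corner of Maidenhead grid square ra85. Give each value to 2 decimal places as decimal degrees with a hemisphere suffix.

85.00° S, 176.00° E

Field R=17, A=0: +17·20° lon, +0·10° lat → SW at lon 160°, lat -90°.
Square 8, 5: +8·2° lon, +5·1° lat → SW at lon 176°, lat -85°.
latitude 85.00° S, longitude 176.00° E.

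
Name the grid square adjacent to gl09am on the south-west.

FL99xl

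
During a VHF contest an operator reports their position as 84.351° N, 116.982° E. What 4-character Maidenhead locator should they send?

OR84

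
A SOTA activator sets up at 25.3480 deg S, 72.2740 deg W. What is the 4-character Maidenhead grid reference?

Shift to the Maidenhead origin (180°W, 90°S): lon 107.73, lat 64.65.
Field: lon ⌊107.73/20⌋ = 5 → F; lat ⌊64.65/10⌋ = 6 → G.
Square: lon ⌊7.73/2⌋ = 3; lat ⌊4.65/1⌋ = 4.

FG34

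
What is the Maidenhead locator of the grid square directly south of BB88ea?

Latitude subsquare a = 0; −1 → -1, wraps to 23 = x, carry into square.
Latitude square 8; −1 → 7.
The longitude characters are unchanged.

BB87ex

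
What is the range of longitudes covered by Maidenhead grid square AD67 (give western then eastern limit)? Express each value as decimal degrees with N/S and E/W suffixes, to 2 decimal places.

168.00° W, 166.00° W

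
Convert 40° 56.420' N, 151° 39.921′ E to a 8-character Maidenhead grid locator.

QN50tw95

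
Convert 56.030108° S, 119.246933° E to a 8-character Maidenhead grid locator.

Offset from 180°W / 90°S: lon 299.24693°, lat 33.96989°.
Field: lon ⌊299.24693/20⌋ = 14 → O; lat ⌊33.96989/10⌋ = 3 → D.
Square: lon ⌊19.24693/2⌋ = 9; lat ⌊3.96989/1⌋ = 3.
Subsquare: lon ⌊1.24693/0.0833333⌋ = 14 → o; lat ⌊0.96989/0.0416667⌋ = 23 → x.
Extended square: lon ⌊0.08027/0.00833333⌋ = 9; lat ⌊0.01156/0.00416667⌋ = 2.

OD93ox92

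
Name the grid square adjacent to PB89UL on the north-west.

PB89tm

Longitude subsquare u = 20; −1 → 19 = t.
Latitude subsquare l = 11; +1 → 12 = m.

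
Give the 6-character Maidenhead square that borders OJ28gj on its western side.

OJ28fj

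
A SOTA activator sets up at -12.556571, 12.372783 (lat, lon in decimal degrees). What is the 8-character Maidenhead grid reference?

JH67ek46

Offset from 180°W / 90°S: lon 192.37278°, lat 77.44343°.
Field: lon ⌊192.37278/20⌋ = 9 → J; lat ⌊77.44343/10⌋ = 7 → H.
Square: lon ⌊12.37278/2⌋ = 6; lat ⌊7.44343/1⌋ = 7.
Subsquare: lon ⌊0.37278/0.0833333⌋ = 4 → e; lat ⌊0.44343/0.0416667⌋ = 10 → k.
Extended square: lon ⌊0.03945/0.00833333⌋ = 4; lat ⌊0.02676/0.00416667⌋ = 6.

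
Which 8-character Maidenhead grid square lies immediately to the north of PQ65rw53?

Latitude extended square 3; +1 → 4.
The longitude characters are unchanged.

PQ65rw54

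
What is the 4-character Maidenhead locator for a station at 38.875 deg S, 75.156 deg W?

FF21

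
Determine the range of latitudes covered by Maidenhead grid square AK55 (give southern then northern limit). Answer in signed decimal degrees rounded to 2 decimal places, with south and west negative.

15.00, 16.00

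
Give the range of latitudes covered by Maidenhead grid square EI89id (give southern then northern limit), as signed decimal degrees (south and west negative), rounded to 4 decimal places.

-0.8750, -0.8333

Field E=4, I=8: +4·20° lon, +8·10° lat → SW at lon -100°, lat -10°.
Square 8, 9: +8·2° lon, +9·1° lat → SW at lon -84°, lat -1°.
Subsquare i=8, d=3: +8·0.0833333° lon, +3·0.0416667° lat → SW at lon -83.3333°, lat -0.875°.
Cell spans 0.0833333° lon × 0.0416667° lat.
south -0.8750, north -0.8333.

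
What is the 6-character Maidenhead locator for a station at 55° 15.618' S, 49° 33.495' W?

Offset from 180°W / 90°S: lon 130.4418°, lat 34.7397°.
Field (20°×10°, letters A–R): lon ⌊130.4418/20⌋ = 6 → G; lat ⌊34.7397/10⌋ = 3 → D.
Square (2°×1°, digits 0–9): lon ⌊10.4418/2⌋ = 5; lat ⌊4.7397/1⌋ = 4.
Subsquare (5′×2.5′, letters a–x): lon ⌊0.4418/0.0833333⌋ = 5 → f; lat ⌊0.7397/0.0416667⌋ = 17 → r.

GD54fr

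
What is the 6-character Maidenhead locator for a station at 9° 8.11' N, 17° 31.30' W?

IJ19fd

Add 180° to longitude and 90° to latitude: 162.4783, 99.1352.
Field: lon ⌊162.4783/20⌋ = 8 → I; lat ⌊99.1352/10⌋ = 9 → J.
Square: lon ⌊2.4783/2⌋ = 1; lat ⌊9.1352/1⌋ = 9.
Subsquare: lon ⌊0.4783/0.0833333⌋ = 5 → f; lat ⌊0.1352/0.0416667⌋ = 3 → d.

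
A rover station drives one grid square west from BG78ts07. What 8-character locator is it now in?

Longitude extended square 0; −1 → -1, wraps to 9, carry into subsquare.
Longitude subsquare t = 19; −1 → 18 = s.
The latitude characters are unchanged.

BG78ss97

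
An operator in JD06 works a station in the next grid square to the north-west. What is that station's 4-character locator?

ID97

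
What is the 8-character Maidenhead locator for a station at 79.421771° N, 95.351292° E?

Shift to the Maidenhead origin (180°W, 90°S): lon 275.35129, lat 169.42177.
Field: 275.35129/20 → 13 → N, 169.42177/10 → 16 → Q; chars NQ.
Square: 15.35129/2 → 7, 9.42177/1 → 9; chars 79.
Subsquare: 1.35129/0.0833333 → 16 → q, 0.42177/0.0416667 → 10 → k; chars qk.
Extended square: 0.01796/0.00833333 → 2, 0.00510/0.00416667 → 1; chars 21.

NQ79qk21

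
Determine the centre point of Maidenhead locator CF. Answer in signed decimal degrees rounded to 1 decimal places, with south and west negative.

-35.0, -130.0

Field C=2, F=5: +2·20° lon, +5·10° lat → SW at lon -140°, lat -40°.
Cell spans 20° lon × 10° lat. Centre is SW corner plus half of each.
latitude -35.0, longitude -130.0.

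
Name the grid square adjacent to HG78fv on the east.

Longitude subsquare f = 5; +1 → 6 = g.
The latitude characters are unchanged.

HG78gv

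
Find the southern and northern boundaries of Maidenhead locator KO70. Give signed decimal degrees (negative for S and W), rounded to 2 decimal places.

Field K=10, O=14: +10·20° lon, +14·10° lat → SW at lon 20°, lat 50°.
Square 7, 0: +7·2° lon, +0·1° lat → SW at lon 34°, lat 50°.
Cell spans 2° lon × 1° lat.
south 50.00, north 51.00.

50.00, 51.00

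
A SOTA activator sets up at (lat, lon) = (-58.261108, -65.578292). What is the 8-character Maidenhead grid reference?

Shift to the Maidenhead origin (180°W, 90°S): lon 114.42171, lat 31.73889.
Field: 114.42171/20 → 5 → F, 31.73889/10 → 3 → D; chars FD.
Square: 14.42171/2 → 7, 1.73889/1 → 1; chars 71.
Subsquare: 0.42171/0.0833333 → 5 → f, 0.73889/0.0416667 → 17 → r; chars fr.
Extended square: 0.00504/0.00833333 → 0, 0.03056/0.00416667 → 7; chars 07.

FD71fr07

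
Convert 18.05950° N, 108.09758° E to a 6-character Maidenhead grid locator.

OK48bb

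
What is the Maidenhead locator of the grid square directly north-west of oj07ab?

NJ97xc

Longitude subsquare a = 0; −1 → -1, wraps to 23 = x, carry into square.
Longitude square 0; −1 → -1, wraps to 9, carry into field.
Longitude field O = 14; −1 → 13 = N.
Latitude subsquare b = 1; +1 → 2 = c.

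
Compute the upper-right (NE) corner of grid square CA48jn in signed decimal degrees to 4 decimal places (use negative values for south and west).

Field C=2, A=0: +2·20° lon, +0·10° lat → SW at lon -140°, lat -90°.
Square 4, 8: +4·2° lon, +8·1° lat → SW at lon -132°, lat -82°.
Subsquare j=9, n=13: +9·0.0833333° lon, +13·0.0416667° lat → SW at lon -131.25°, lat -81.4583°.
Cell spans 0.0833333° lon × 0.0416667° lat. NE corner is SW corner plus one full cell.
latitude -81.4167, longitude -131.1667.

-81.4167, -131.1667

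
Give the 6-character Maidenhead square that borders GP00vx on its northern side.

GP01va

Latitude subsquare x = 23; +1 → 24, wraps to 0 = a, carry into square.
Latitude square 0; +1 → 1.
The longitude characters are unchanged.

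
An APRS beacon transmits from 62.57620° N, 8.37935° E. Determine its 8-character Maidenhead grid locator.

Add 180° to longitude and 90° to latitude: 188.37935, 152.57620.
Field: 188.37935/20 → 9 → J, 152.57620/10 → 15 → P; chars JP.
Square: 8.37935/2 → 4, 2.57620/1 → 2; chars 42.
Subsquare: 0.37935/0.0833333 → 4 → e, 0.57620/0.0416667 → 13 → n; chars en.
Extended square: 0.04602/0.00833333 → 5, 0.03453/0.00416667 → 8; chars 58.

JP42en58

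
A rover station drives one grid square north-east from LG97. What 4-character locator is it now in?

MG08

Longitude square 9; +1 → 10, wraps to 0, carry into field.
Longitude field L = 11; +1 → 12 = M.
Latitude square 7; +1 → 8.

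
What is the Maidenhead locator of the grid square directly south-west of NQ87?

Longitude square 8; −1 → 7.
Latitude square 7; −1 → 6.

NQ76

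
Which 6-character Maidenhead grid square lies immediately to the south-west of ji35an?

JI25xm

Longitude subsquare a = 0; −1 → -1, wraps to 23 = x, carry into square.
Longitude square 3; −1 → 2.
Latitude subsquare n = 13; −1 → 12 = m.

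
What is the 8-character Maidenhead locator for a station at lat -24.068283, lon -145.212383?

BG75jw43

Add 180° to longitude and 90° to latitude: 34.78762, 65.93172.
Field: lon ⌊34.78762/20⌋ = 1 → B; lat ⌊65.93172/10⌋ = 6 → G.
Square: lon ⌊14.78762/2⌋ = 7; lat ⌊5.93172/1⌋ = 5.
Subsquare: lon ⌊0.78762/0.0833333⌋ = 9 → j; lat ⌊0.93172/0.0416667⌋ = 22 → w.
Extended square: lon ⌊0.03762/0.00833333⌋ = 4; lat ⌊0.01505/0.00416667⌋ = 3.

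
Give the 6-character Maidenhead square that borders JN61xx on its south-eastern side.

Longitude subsquare x = 23; +1 → 24, wraps to 0 = a, carry into square.
Longitude square 6; +1 → 7.
Latitude subsquare x = 23; −1 → 22 = w.

JN71aw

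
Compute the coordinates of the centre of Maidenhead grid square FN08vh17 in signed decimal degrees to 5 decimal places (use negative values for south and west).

48.32292, -78.23750

Field F=5, N=13: +5·20° lon, +13·10° lat → SW at lon -80°, lat 40°.
Square 0, 8: +0·2° lon, +8·1° lat → SW at lon -80°, lat 48°.
Subsquare v=21, h=7: +21·0.0833333° lon, +7·0.0416667° lat → SW at lon -78.25°, lat 48.2917°.
Extended square 1, 7: +1·0.00833333° lon, +7·0.00416667° lat → SW at lon -78.2417°, lat 48.3208°.
Cell spans 0.00833333° lon × 0.00416667° lat. Centre is SW corner plus half of each.
latitude 48.32292, longitude -78.23750.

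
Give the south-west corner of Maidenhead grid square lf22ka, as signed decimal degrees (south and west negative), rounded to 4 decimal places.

-38.0000, 44.8333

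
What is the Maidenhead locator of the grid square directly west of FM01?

EM91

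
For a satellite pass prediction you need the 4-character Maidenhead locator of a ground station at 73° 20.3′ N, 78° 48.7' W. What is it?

FQ03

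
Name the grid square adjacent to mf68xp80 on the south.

MF68xo89

Latitude extended square 0; −1 → -1, wraps to 9, carry into subsquare.
Latitude subsquare p = 15; −1 → 14 = o.
The longitude characters are unchanged.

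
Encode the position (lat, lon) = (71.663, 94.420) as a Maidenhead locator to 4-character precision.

NQ71

Add 180° to longitude and 90° to latitude: 274.42, 161.66.
Field (20°×10°, letters A–R): 274.42/20 → 13 → N, 161.66/10 → 16 → Q; chars NQ.
Square (2°×1°, digits 0–9): 14.42/2 → 7, 1.66/1 → 1; chars 71.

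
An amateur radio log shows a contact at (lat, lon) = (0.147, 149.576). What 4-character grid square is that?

Offset from 180°W / 90°S: lon 329.58°, lat 90.15°.
Field: 329.58/20 → 16 → Q, 90.15/10 → 9 → J; chars QJ.
Square: 9.58/2 → 4, 0.15/1 → 0; chars 40.

QJ40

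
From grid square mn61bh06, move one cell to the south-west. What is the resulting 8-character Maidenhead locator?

MN61ah95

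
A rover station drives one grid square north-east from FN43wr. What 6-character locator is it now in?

FN43xs

Longitude subsquare w = 22; +1 → 23 = x.
Latitude subsquare r = 17; +1 → 18 = s.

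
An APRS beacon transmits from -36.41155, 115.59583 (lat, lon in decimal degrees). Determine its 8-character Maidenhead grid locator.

OF73to11

Shift to the Maidenhead origin (180°W, 90°S): lon 295.59583, lat 53.58845.
Field: 295.59583/20 → 14 → O, 53.58845/10 → 5 → F; chars OF.
Square: 15.59583/2 → 7, 3.58845/1 → 3; chars 73.
Subsquare: 1.59583/0.0833333 → 19 → t, 0.58845/0.0416667 → 14 → o; chars to.
Extended square: 0.01250/0.00833333 → 1, 0.00512/0.00416667 → 1; chars 11.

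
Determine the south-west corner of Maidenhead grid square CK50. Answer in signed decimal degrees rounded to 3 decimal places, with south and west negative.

Field C=2, K=10: +2·20° lon, +10·10° lat → SW at lon -140°, lat 10°.
Square 5, 0: +5·2° lon, +0·1° lat → SW at lon -130°, lat 10°.
latitude 10.000, longitude -130.000.

10.000, -130.000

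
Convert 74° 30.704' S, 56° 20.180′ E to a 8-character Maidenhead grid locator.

LB85el07

Add 180° to longitude and 90° to latitude: 236.33633, 15.48827.
Field (20°×10°, letters A–R): lon ⌊236.33633/20⌋ = 11 → L; lat ⌊15.48827/10⌋ = 1 → B.
Square (2°×1°, digits 0–9): lon ⌊16.33633/2⌋ = 8; lat ⌊5.48827/1⌋ = 5.
Subsquare (5′×2.5′, letters a–x): lon ⌊0.33633/0.0833333⌋ = 4 → e; lat ⌊0.48827/0.0416667⌋ = 11 → l.
Extended square (30″×15″, digits 0–9): lon ⌊0.00300/0.00833333⌋ = 0; lat ⌊0.02993/0.00416667⌋ = 7.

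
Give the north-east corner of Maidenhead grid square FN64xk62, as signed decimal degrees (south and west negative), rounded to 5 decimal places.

44.42917, -66.02500

Field F=5, N=13: +5·20° lon, +13·10° lat → SW at lon -80°, lat 40°.
Square 6, 4: +6·2° lon, +4·1° lat → SW at lon -68°, lat 44°.
Subsquare x=23, k=10: +23·0.0833333° lon, +10·0.0416667° lat → SW at lon -66.0833°, lat 44.4167°.
Extended square 6, 2: +6·0.00833333° lon, +2·0.00416667° lat → SW at lon -66.0333°, lat 44.425°.
Cell spans 0.00833333° lon × 0.00416667° lat. NE corner is SW corner plus one full cell.
latitude 44.42917, longitude -66.02500.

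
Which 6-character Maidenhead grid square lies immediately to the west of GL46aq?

Longitude subsquare a = 0; −1 → -1, wraps to 23 = x, carry into square.
Longitude square 4; −1 → 3.
The latitude characters are unchanged.

GL36xq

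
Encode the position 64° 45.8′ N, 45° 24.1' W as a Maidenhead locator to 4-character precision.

GP74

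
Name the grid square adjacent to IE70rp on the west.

Longitude subsquare r = 17; −1 → 16 = q.
The latitude characters are unchanged.

IE70qp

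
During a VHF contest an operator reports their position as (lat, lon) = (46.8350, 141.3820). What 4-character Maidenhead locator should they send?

Offset from 180°W / 90°S: lon 321.38°, lat 136.84°.
Field (20°×10°, letters A–R): 321.38/20 → 16 → Q, 136.84/10 → 13 → N; chars QN.
Square (2°×1°, digits 0–9): 1.38/2 → 0, 6.84/1 → 6; chars 06.

QN06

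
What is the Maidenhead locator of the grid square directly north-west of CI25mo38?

CI25mo29

Longitude extended square 3; −1 → 2.
Latitude extended square 8; +1 → 9.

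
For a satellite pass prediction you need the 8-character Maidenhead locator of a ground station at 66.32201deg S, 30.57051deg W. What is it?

HC43rq12

Add 180° to longitude and 90° to latitude: 149.42949, 23.67799.
Field: lon ⌊149.42949/20⌋ = 7 → H; lat ⌊23.67799/10⌋ = 2 → C.
Square: lon ⌊9.42949/2⌋ = 4; lat ⌊3.67799/1⌋ = 3.
Subsquare: lon ⌊1.42949/0.0833333⌋ = 17 → r; lat ⌊0.67799/0.0416667⌋ = 16 → q.
Extended square: lon ⌊0.01282/0.00833333⌋ = 1; lat ⌊0.01132/0.00416667⌋ = 2.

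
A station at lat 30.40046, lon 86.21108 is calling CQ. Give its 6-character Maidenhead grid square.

NM30cj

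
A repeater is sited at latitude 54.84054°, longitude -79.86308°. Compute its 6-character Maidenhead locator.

Offset from 180°W / 90°S: lon 100.1369°, lat 144.8405°.
Field: 100.1369/20 → 5 → F, 144.8405/10 → 14 → O; chars FO.
Square: 0.1369/2 → 0, 4.8405/1 → 4; chars 04.
Subsquare: 0.1369/0.0833333 → 1 → b, 0.8405/0.0416667 → 20 → u; chars bu.

FO04bu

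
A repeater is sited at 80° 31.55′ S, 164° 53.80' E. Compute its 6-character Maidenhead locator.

Add 180° to longitude and 90° to latitude: 344.8967, 9.4742.
Field: 344.8967/20 → 17 → R, 9.4742/10 → 0 → A; chars RA.
Square: 4.8967/2 → 2, 9.4742/1 → 9; chars 29.
Subsquare: 0.8967/0.0833333 → 10 → k, 0.4742/0.0416667 → 11 → l; chars kl.

RA29kl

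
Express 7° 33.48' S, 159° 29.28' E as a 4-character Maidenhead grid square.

Offset from 180°W / 90°S: lon 339.49°, lat 82.44°.
Field: 339.49/20 → 16 → Q, 82.44/10 → 8 → I; chars QI.
Square: 19.49/2 → 9, 2.44/1 → 2; chars 92.

QI92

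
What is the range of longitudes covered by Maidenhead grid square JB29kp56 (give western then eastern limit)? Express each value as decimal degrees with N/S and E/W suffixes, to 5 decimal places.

Field J=9, B=1: +9·20° lon, +1·10° lat → SW at lon 0°, lat -80°.
Square 2, 9: +2·2° lon, +9·1° lat → SW at lon 4°, lat -71°.
Subsquare k=10, p=15: +10·0.0833333° lon, +15·0.0416667° lat → SW at lon 4.83333°, lat -70.375°.
Extended square 5, 6: +5·0.00833333° lon, +6·0.00416667° lat → SW at lon 4.875°, lat -70.35°.
Cell spans 0.00833333° lon × 0.00416667° lat.
west 4.87500° E, east 4.88333° E.

4.87500° E, 4.88333° E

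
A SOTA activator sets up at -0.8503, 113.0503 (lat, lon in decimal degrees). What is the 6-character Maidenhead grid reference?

OI69md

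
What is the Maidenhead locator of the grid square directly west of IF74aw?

Longitude subsquare a = 0; −1 → -1, wraps to 23 = x, carry into square.
Longitude square 7; −1 → 6.
The latitude characters are unchanged.

IF64xw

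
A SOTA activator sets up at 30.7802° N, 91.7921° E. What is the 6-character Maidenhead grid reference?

NM50vs

Shift to the Maidenhead origin (180°W, 90°S): lon 271.7921, lat 120.7802.
Field (20°×10°, letters A–R): 271.7921/20 → 13 → N, 120.7802/10 → 12 → M; chars NM.
Square (2°×1°, digits 0–9): 11.7921/2 → 5, 0.7802/1 → 0; chars 50.
Subsquare (5′×2.5′, letters a–x): 1.7921/0.0833333 → 21 → v, 0.7802/0.0416667 → 18 → s; chars vs.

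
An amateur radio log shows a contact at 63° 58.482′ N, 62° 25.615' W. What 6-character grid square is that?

Add 180° to longitude and 90° to latitude: 117.5731, 153.9747.
Field: 117.5731/20 → 5 → F, 153.9747/10 → 15 → P; chars FP.
Square: 17.5731/2 → 8, 3.9747/1 → 3; chars 83.
Subsquare: 1.5731/0.0833333 → 18 → s, 0.9747/0.0416667 → 23 → x; chars sx.

FP83sx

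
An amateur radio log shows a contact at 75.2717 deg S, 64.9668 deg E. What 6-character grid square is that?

Shift to the Maidenhead origin (180°W, 90°S): lon 244.9668, lat 14.7283.
Field (20°×10°, letters A–R): 244.9668/20 → 12 → M, 14.7283/10 → 1 → B; chars MB.
Square (2°×1°, digits 0–9): 4.9668/2 → 2, 4.7283/1 → 4; chars 24.
Subsquare (5′×2.5′, letters a–x): 0.9668/0.0833333 → 11 → l, 0.7283/0.0416667 → 17 → r; chars lr.

MB24lr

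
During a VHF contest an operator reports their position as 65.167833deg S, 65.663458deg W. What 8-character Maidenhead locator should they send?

Add 180° to longitude and 90° to latitude: 114.33654, 24.83217.
Field (20°×10°, letters A–R): lon ⌊114.33654/20⌋ = 5 → F; lat ⌊24.83217/10⌋ = 2 → C.
Square (2°×1°, digits 0–9): lon ⌊14.33654/2⌋ = 7; lat ⌊4.83217/1⌋ = 4.
Subsquare (5′×2.5′, letters a–x): lon ⌊0.33654/0.0833333⌋ = 4 → e; lat ⌊0.83217/0.0416667⌋ = 19 → t.
Extended square (30″×15″, digits 0–9): lon ⌊0.00321/0.00833333⌋ = 0; lat ⌊0.04050/0.00416667⌋ = 9.

FC74et09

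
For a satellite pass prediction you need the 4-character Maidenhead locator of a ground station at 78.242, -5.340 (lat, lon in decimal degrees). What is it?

Add 180° to longitude and 90° to latitude: 174.66, 168.24.
Field: lon ⌊174.66/20⌋ = 8 → I; lat ⌊168.24/10⌋ = 16 → Q.
Square: lon ⌊14.66/2⌋ = 7; lat ⌊8.24/1⌋ = 8.

IQ78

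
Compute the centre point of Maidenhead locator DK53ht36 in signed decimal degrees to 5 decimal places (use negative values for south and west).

13.81875, -109.38750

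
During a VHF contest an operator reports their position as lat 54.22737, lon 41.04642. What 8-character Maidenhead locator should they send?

Offset from 180°W / 90°S: lon 221.04642°, lat 144.22737°.
Field: 221.04642/20 → 11 → L, 144.22737/10 → 14 → O; chars LO.
Square: 1.04642/2 → 0, 4.22737/1 → 4; chars 04.
Subsquare: 1.04642/0.0833333 → 12 → m, 0.22737/0.0416667 → 5 → f; chars mf.
Extended square: 0.04642/0.00833333 → 5, 0.01904/0.00416667 → 4; chars 54.

LO04mf54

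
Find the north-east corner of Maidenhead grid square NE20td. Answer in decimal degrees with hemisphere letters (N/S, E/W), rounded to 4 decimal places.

49.8333° S, 85.6667° E

Field N=13, E=4: +13·20° lon, +4·10° lat → SW at lon 80°, lat -50°.
Square 2, 0: +2·2° lon, +0·1° lat → SW at lon 84°, lat -50°.
Subsquare t=19, d=3: +19·0.0833333° lon, +3·0.0416667° lat → SW at lon 85.5833°, lat -49.875°.
Cell spans 0.0833333° lon × 0.0416667° lat. NE corner is SW corner plus one full cell.
latitude 49.8333° S, longitude 85.6667° E.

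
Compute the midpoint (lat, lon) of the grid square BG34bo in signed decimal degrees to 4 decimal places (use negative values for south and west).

Field B=1, G=6: +1·20° lon, +6·10° lat → SW at lon -160°, lat -30°.
Square 3, 4: +3·2° lon, +4·1° lat → SW at lon -154°, lat -26°.
Subsquare b=1, o=14: +1·0.0833333° lon, +14·0.0416667° lat → SW at lon -153.917°, lat -25.4167°.
Cell spans 0.0833333° lon × 0.0416667° lat. Centre is SW corner plus half of each.
latitude -25.3958, longitude -153.8750.

-25.3958, -153.8750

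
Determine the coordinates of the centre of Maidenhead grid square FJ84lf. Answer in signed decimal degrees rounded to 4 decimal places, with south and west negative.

4.2292, -63.0417

Field F=5, J=9: +5·20° lon, +9·10° lat → SW at lon -80°, lat 0°.
Square 8, 4: +8·2° lon, +4·1° lat → SW at lon -64°, lat 4°.
Subsquare l=11, f=5: +11·0.0833333° lon, +5·0.0416667° lat → SW at lon -63.0833°, lat 4.20833°.
Cell spans 0.0833333° lon × 0.0416667° lat. Centre is SW corner plus half of each.
latitude 4.2292, longitude -63.0417.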